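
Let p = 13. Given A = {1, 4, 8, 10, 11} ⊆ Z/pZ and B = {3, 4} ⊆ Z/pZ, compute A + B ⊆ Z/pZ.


Work in Z/13Z: reduce every sum a + b modulo 13.
Enumerate all 10 pairs:
a = 1: 1+3=4, 1+4=5
a = 4: 4+3=7, 4+4=8
a = 8: 8+3=11, 8+4=12
a = 10: 10+3=0, 10+4=1
a = 11: 11+3=1, 11+4=2
Distinct residues collected: {0, 1, 2, 4, 5, 7, 8, 11, 12}
|A + B| = 9 (out of 13 total residues).

A + B = {0, 1, 2, 4, 5, 7, 8, 11, 12}


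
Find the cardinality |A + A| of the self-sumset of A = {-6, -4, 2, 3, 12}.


A + A = {a + a' : a, a' ∈ A}; |A| = 5.
General bounds: 2|A| - 1 ≤ |A + A| ≤ |A|(|A|+1)/2, i.e. 9 ≤ |A + A| ≤ 15.
Lower bound 2|A|-1 is attained iff A is an arithmetic progression.
Enumerate sums a + a' for a ≤ a' (symmetric, so this suffices):
a = -6: -6+-6=-12, -6+-4=-10, -6+2=-4, -6+3=-3, -6+12=6
a = -4: -4+-4=-8, -4+2=-2, -4+3=-1, -4+12=8
a = 2: 2+2=4, 2+3=5, 2+12=14
a = 3: 3+3=6, 3+12=15
a = 12: 12+12=24
Distinct sums: {-12, -10, -8, -4, -3, -2, -1, 4, 5, 6, 8, 14, 15, 24}
|A + A| = 14

|A + A| = 14


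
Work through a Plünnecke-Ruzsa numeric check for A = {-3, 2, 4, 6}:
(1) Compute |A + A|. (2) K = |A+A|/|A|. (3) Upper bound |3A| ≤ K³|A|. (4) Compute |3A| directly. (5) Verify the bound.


|A| = 4.
Step 1: Compute A + A by enumerating all 16 pairs.
A + A = {-6, -1, 1, 3, 4, 6, 8, 10, 12}, so |A + A| = 9.
Step 2: Doubling constant K = |A + A|/|A| = 9/4 = 9/4 ≈ 2.2500.
Step 3: Plünnecke-Ruzsa gives |3A| ≤ K³·|A| = (2.2500)³ · 4 ≈ 45.5625.
Step 4: Compute 3A = A + A + A directly by enumerating all triples (a,b,c) ∈ A³; |3A| = 16.
Step 5: Check 16 ≤ 45.5625? Yes ✓.

K = 9/4, Plünnecke-Ruzsa bound K³|A| ≈ 45.5625, |3A| = 16, inequality holds.


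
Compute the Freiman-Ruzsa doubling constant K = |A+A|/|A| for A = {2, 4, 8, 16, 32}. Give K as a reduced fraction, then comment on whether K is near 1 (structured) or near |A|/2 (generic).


|A| = 5.
Compute A + A by enumerating all 25 pairs.
A + A = {4, 6, 8, 10, 12, 16, 18, 20, 24, 32, 34, 36, 40, 48, 64}, so |A + A| = 15.
K = |A + A| / |A| = 15/5 = 3/1 ≈ 3.0000.
Reference: AP of size 5 gives K = 9/5 ≈ 1.8000; a fully generic set of size 5 gives K ≈ 3.0000.

|A| = 5, |A + A| = 15, K = 15/5 = 3/1.


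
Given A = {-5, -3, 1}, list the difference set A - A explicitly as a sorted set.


A - A = {a - a' : a, a' ∈ A}.
Compute a - a' for each ordered pair (a, a'):
a = -5: -5--5=0, -5--3=-2, -5-1=-6
a = -3: -3--5=2, -3--3=0, -3-1=-4
a = 1: 1--5=6, 1--3=4, 1-1=0
Collecting distinct values (and noting 0 appears from a-a):
A - A = {-6, -4, -2, 0, 2, 4, 6}
|A - A| = 7

A - A = {-6, -4, -2, 0, 2, 4, 6}


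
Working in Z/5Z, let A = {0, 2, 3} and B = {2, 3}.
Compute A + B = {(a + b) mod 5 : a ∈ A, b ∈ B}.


Work in Z/5Z: reduce every sum a + b modulo 5.
Enumerate all 6 pairs:
a = 0: 0+2=2, 0+3=3
a = 2: 2+2=4, 2+3=0
a = 3: 3+2=0, 3+3=1
Distinct residues collected: {0, 1, 2, 3, 4}
|A + B| = 5 (out of 5 total residues).

A + B = {0, 1, 2, 3, 4}


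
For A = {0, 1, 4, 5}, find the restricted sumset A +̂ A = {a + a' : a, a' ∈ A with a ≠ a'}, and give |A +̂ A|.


Restricted sumset: A +̂ A = {a + a' : a ∈ A, a' ∈ A, a ≠ a'}.
Equivalently, take A + A and drop any sum 2a that is achievable ONLY as a + a for a ∈ A (i.e. sums representable only with equal summands).
Enumerate pairs (a, a') with a < a' (symmetric, so each unordered pair gives one sum; this covers all a ≠ a'):
  0 + 1 = 1
  0 + 4 = 4
  0 + 5 = 5
  1 + 4 = 5
  1 + 5 = 6
  4 + 5 = 9
Collected distinct sums: {1, 4, 5, 6, 9}
|A +̂ A| = 5
(Reference bound: |A +̂ A| ≥ 2|A| - 3 for |A| ≥ 2, with |A| = 4 giving ≥ 5.)

|A +̂ A| = 5


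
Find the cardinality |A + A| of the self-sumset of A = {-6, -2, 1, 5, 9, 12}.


A + A = {a + a' : a, a' ∈ A}; |A| = 6.
General bounds: 2|A| - 1 ≤ |A + A| ≤ |A|(|A|+1)/2, i.e. 11 ≤ |A + A| ≤ 21.
Lower bound 2|A|-1 is attained iff A is an arithmetic progression.
Enumerate sums a + a' for a ≤ a' (symmetric, so this suffices):
a = -6: -6+-6=-12, -6+-2=-8, -6+1=-5, -6+5=-1, -6+9=3, -6+12=6
a = -2: -2+-2=-4, -2+1=-1, -2+5=3, -2+9=7, -2+12=10
a = 1: 1+1=2, 1+5=6, 1+9=10, 1+12=13
a = 5: 5+5=10, 5+9=14, 5+12=17
a = 9: 9+9=18, 9+12=21
a = 12: 12+12=24
Distinct sums: {-12, -8, -5, -4, -1, 2, 3, 6, 7, 10, 13, 14, 17, 18, 21, 24}
|A + A| = 16

|A + A| = 16


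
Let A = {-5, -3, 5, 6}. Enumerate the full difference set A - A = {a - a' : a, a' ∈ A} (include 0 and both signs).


A - A = {a - a' : a, a' ∈ A}.
Compute a - a' for each ordered pair (a, a'):
a = -5: -5--5=0, -5--3=-2, -5-5=-10, -5-6=-11
a = -3: -3--5=2, -3--3=0, -3-5=-8, -3-6=-9
a = 5: 5--5=10, 5--3=8, 5-5=0, 5-6=-1
a = 6: 6--5=11, 6--3=9, 6-5=1, 6-6=0
Collecting distinct values (and noting 0 appears from a-a):
A - A = {-11, -10, -9, -8, -2, -1, 0, 1, 2, 8, 9, 10, 11}
|A - A| = 13

A - A = {-11, -10, -9, -8, -2, -1, 0, 1, 2, 8, 9, 10, 11}


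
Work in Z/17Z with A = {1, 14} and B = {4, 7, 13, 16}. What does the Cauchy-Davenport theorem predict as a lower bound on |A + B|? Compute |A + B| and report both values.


Cauchy-Davenport: |A + B| ≥ min(p, |A| + |B| - 1) for A, B nonempty in Z/pZ.
|A| = 2, |B| = 4, p = 17.
CD lower bound = min(17, 2 + 4 - 1) = min(17, 5) = 5.
Compute A + B mod 17 directly:
a = 1: 1+4=5, 1+7=8, 1+13=14, 1+16=0
a = 14: 14+4=1, 14+7=4, 14+13=10, 14+16=13
A + B = {0, 1, 4, 5, 8, 10, 13, 14}, so |A + B| = 8.
Verify: 8 ≥ 5? Yes ✓.

CD lower bound = 5, actual |A + B| = 8.


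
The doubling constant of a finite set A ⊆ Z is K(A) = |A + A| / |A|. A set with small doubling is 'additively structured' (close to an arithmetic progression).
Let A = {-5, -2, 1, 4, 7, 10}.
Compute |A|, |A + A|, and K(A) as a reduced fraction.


|A| = 6.
Compute A + A by enumerating all 36 pairs.
A + A = {-10, -7, -4, -1, 2, 5, 8, 11, 14, 17, 20}, so |A + A| = 11.
K = |A + A| / |A| = 11/6 (already in lowest terms) ≈ 1.8333.
Reference: AP of size 6 gives K = 11/6 ≈ 1.8333; a fully generic set of size 6 gives K ≈ 3.5000.

|A| = 6, |A + A| = 11, K = 11/6.


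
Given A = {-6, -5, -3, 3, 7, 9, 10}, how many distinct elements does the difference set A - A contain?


A - A = {a - a' : a, a' ∈ A}; |A| = 7.
Bounds: 2|A|-1 ≤ |A - A| ≤ |A|² - |A| + 1, i.e. 13 ≤ |A - A| ≤ 43.
Note: 0 ∈ A - A always (from a - a). The set is symmetric: if d ∈ A - A then -d ∈ A - A.
Enumerate nonzero differences d = a - a' with a > a' (then include -d):
Positive differences: {1, 2, 3, 4, 6, 7, 8, 9, 10, 12, 13, 14, 15, 16}
Full difference set: {0} ∪ (positive diffs) ∪ (negative diffs).
|A - A| = 1 + 2·14 = 29 (matches direct enumeration: 29).

|A - A| = 29


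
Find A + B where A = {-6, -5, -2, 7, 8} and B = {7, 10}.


A + B = {a + b : a ∈ A, b ∈ B}.
Enumerate all |A|·|B| = 5·2 = 10 pairs (a, b) and collect distinct sums.
a = -6: -6+7=1, -6+10=4
a = -5: -5+7=2, -5+10=5
a = -2: -2+7=5, -2+10=8
a = 7: 7+7=14, 7+10=17
a = 8: 8+7=15, 8+10=18
Collecting distinct sums: A + B = {1, 2, 4, 5, 8, 14, 15, 17, 18}
|A + B| = 9

A + B = {1, 2, 4, 5, 8, 14, 15, 17, 18}


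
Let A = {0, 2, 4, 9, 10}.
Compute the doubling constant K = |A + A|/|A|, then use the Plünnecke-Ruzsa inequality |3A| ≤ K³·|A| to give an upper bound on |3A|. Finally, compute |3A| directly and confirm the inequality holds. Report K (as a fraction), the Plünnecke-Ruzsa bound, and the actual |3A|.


|A| = 5.
Step 1: Compute A + A by enumerating all 25 pairs.
A + A = {0, 2, 4, 6, 8, 9, 10, 11, 12, 13, 14, 18, 19, 20}, so |A + A| = 14.
Step 2: Doubling constant K = |A + A|/|A| = 14/5 = 14/5 ≈ 2.8000.
Step 3: Plünnecke-Ruzsa gives |3A| ≤ K³·|A| = (2.8000)³ · 5 ≈ 109.7600.
Step 4: Compute 3A = A + A + A directly by enumerating all triples (a,b,c) ∈ A³; |3A| = 25.
Step 5: Check 25 ≤ 109.7600? Yes ✓.

K = 14/5, Plünnecke-Ruzsa bound K³|A| ≈ 109.7600, |3A| = 25, inequality holds.


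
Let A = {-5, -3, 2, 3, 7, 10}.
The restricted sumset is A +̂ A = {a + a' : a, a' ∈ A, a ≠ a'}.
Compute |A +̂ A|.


Restricted sumset: A +̂ A = {a + a' : a ∈ A, a' ∈ A, a ≠ a'}.
Equivalently, take A + A and drop any sum 2a that is achievable ONLY as a + a for a ∈ A (i.e. sums representable only with equal summands).
Enumerate pairs (a, a') with a < a' (symmetric, so each unordered pair gives one sum; this covers all a ≠ a'):
  -5 + -3 = -8
  -5 + 2 = -3
  -5 + 3 = -2
  -5 + 7 = 2
  -5 + 10 = 5
  -3 + 2 = -1
  -3 + 3 = 0
  -3 + 7 = 4
  -3 + 10 = 7
  2 + 3 = 5
  2 + 7 = 9
  2 + 10 = 12
  3 + 7 = 10
  3 + 10 = 13
  7 + 10 = 17
Collected distinct sums: {-8, -3, -2, -1, 0, 2, 4, 5, 7, 9, 10, 12, 13, 17}
|A +̂ A| = 14
(Reference bound: |A +̂ A| ≥ 2|A| - 3 for |A| ≥ 2, with |A| = 6 giving ≥ 9.)

|A +̂ A| = 14


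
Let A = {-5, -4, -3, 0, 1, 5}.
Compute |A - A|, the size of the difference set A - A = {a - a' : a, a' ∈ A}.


A - A = {a - a' : a, a' ∈ A}; |A| = 6.
Bounds: 2|A|-1 ≤ |A - A| ≤ |A|² - |A| + 1, i.e. 11 ≤ |A - A| ≤ 31.
Note: 0 ∈ A - A always (from a - a). The set is symmetric: if d ∈ A - A then -d ∈ A - A.
Enumerate nonzero differences d = a - a' with a > a' (then include -d):
Positive differences: {1, 2, 3, 4, 5, 6, 8, 9, 10}
Full difference set: {0} ∪ (positive diffs) ∪ (negative diffs).
|A - A| = 1 + 2·9 = 19 (matches direct enumeration: 19).

|A - A| = 19


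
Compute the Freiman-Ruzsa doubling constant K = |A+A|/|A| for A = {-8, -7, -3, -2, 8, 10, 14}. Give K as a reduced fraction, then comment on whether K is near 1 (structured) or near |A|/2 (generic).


|A| = 7.
Compute A + A by enumerating all 49 pairs.
A + A = {-16, -15, -14, -11, -10, -9, -6, -5, -4, 0, 1, 2, 3, 5, 6, 7, 8, 11, 12, 16, 18, 20, 22, 24, 28}, so |A + A| = 25.
K = |A + A| / |A| = 25/7 (already in lowest terms) ≈ 3.5714.
Reference: AP of size 7 gives K = 13/7 ≈ 1.8571; a fully generic set of size 7 gives K ≈ 4.0000.

|A| = 7, |A + A| = 25, K = 25/7.


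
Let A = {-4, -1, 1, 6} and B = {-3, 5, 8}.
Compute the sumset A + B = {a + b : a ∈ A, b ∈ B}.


A + B = {a + b : a ∈ A, b ∈ B}.
Enumerate all |A|·|B| = 4·3 = 12 pairs (a, b) and collect distinct sums.
a = -4: -4+-3=-7, -4+5=1, -4+8=4
a = -1: -1+-3=-4, -1+5=4, -1+8=7
a = 1: 1+-3=-2, 1+5=6, 1+8=9
a = 6: 6+-3=3, 6+5=11, 6+8=14
Collecting distinct sums: A + B = {-7, -4, -2, 1, 3, 4, 6, 7, 9, 11, 14}
|A + B| = 11

A + B = {-7, -4, -2, 1, 3, 4, 6, 7, 9, 11, 14}


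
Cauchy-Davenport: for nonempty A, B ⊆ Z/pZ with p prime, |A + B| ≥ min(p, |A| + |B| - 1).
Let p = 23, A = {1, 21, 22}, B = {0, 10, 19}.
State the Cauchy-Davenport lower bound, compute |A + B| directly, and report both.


Cauchy-Davenport: |A + B| ≥ min(p, |A| + |B| - 1) for A, B nonempty in Z/pZ.
|A| = 3, |B| = 3, p = 23.
CD lower bound = min(23, 3 + 3 - 1) = min(23, 5) = 5.
Compute A + B mod 23 directly:
a = 1: 1+0=1, 1+10=11, 1+19=20
a = 21: 21+0=21, 21+10=8, 21+19=17
a = 22: 22+0=22, 22+10=9, 22+19=18
A + B = {1, 8, 9, 11, 17, 18, 20, 21, 22}, so |A + B| = 9.
Verify: 9 ≥ 5? Yes ✓.

CD lower bound = 5, actual |A + B| = 9.


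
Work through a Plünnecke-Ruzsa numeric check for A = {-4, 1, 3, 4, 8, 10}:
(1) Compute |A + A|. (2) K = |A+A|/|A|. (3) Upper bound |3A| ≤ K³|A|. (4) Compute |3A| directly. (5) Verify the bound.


|A| = 6.
Step 1: Compute A + A by enumerating all 36 pairs.
A + A = {-8, -3, -1, 0, 2, 4, 5, 6, 7, 8, 9, 11, 12, 13, 14, 16, 18, 20}, so |A + A| = 18.
Step 2: Doubling constant K = |A + A|/|A| = 18/6 = 18/6 ≈ 3.0000.
Step 3: Plünnecke-Ruzsa gives |3A| ≤ K³·|A| = (3.0000)³ · 6 ≈ 162.0000.
Step 4: Compute 3A = A + A + A directly by enumerating all triples (a,b,c) ∈ A³; |3A| = 33.
Step 5: Check 33 ≤ 162.0000? Yes ✓.

K = 18/6, Plünnecke-Ruzsa bound K³|A| ≈ 162.0000, |3A| = 33, inequality holds.


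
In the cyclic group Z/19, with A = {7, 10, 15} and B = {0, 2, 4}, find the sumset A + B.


Work in Z/19Z: reduce every sum a + b modulo 19.
Enumerate all 9 pairs:
a = 7: 7+0=7, 7+2=9, 7+4=11
a = 10: 10+0=10, 10+2=12, 10+4=14
a = 15: 15+0=15, 15+2=17, 15+4=0
Distinct residues collected: {0, 7, 9, 10, 11, 12, 14, 15, 17}
|A + B| = 9 (out of 19 total residues).

A + B = {0, 7, 9, 10, 11, 12, 14, 15, 17}


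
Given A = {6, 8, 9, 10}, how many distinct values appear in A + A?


A + A = {a + a' : a, a' ∈ A}; |A| = 4.
General bounds: 2|A| - 1 ≤ |A + A| ≤ |A|(|A|+1)/2, i.e. 7 ≤ |A + A| ≤ 10.
Lower bound 2|A|-1 is attained iff A is an arithmetic progression.
Enumerate sums a + a' for a ≤ a' (symmetric, so this suffices):
a = 6: 6+6=12, 6+8=14, 6+9=15, 6+10=16
a = 8: 8+8=16, 8+9=17, 8+10=18
a = 9: 9+9=18, 9+10=19
a = 10: 10+10=20
Distinct sums: {12, 14, 15, 16, 17, 18, 19, 20}
|A + A| = 8

|A + A| = 8


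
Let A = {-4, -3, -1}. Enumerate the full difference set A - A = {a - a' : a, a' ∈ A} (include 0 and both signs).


A - A = {a - a' : a, a' ∈ A}.
Compute a - a' for each ordered pair (a, a'):
a = -4: -4--4=0, -4--3=-1, -4--1=-3
a = -3: -3--4=1, -3--3=0, -3--1=-2
a = -1: -1--4=3, -1--3=2, -1--1=0
Collecting distinct values (and noting 0 appears from a-a):
A - A = {-3, -2, -1, 0, 1, 2, 3}
|A - A| = 7

A - A = {-3, -2, -1, 0, 1, 2, 3}


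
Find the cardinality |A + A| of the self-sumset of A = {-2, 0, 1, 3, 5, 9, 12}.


A + A = {a + a' : a, a' ∈ A}; |A| = 7.
General bounds: 2|A| - 1 ≤ |A + A| ≤ |A|(|A|+1)/2, i.e. 13 ≤ |A + A| ≤ 28.
Lower bound 2|A|-1 is attained iff A is an arithmetic progression.
Enumerate sums a + a' for a ≤ a' (symmetric, so this suffices):
a = -2: -2+-2=-4, -2+0=-2, -2+1=-1, -2+3=1, -2+5=3, -2+9=7, -2+12=10
a = 0: 0+0=0, 0+1=1, 0+3=3, 0+5=5, 0+9=9, 0+12=12
a = 1: 1+1=2, 1+3=4, 1+5=6, 1+9=10, 1+12=13
a = 3: 3+3=6, 3+5=8, 3+9=12, 3+12=15
a = 5: 5+5=10, 5+9=14, 5+12=17
a = 9: 9+9=18, 9+12=21
a = 12: 12+12=24
Distinct sums: {-4, -2, -1, 0, 1, 2, 3, 4, 5, 6, 7, 8, 9, 10, 12, 13, 14, 15, 17, 18, 21, 24}
|A + A| = 22

|A + A| = 22


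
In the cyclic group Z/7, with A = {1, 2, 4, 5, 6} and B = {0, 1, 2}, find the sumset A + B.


Work in Z/7Z: reduce every sum a + b modulo 7.
Enumerate all 15 pairs:
a = 1: 1+0=1, 1+1=2, 1+2=3
a = 2: 2+0=2, 2+1=3, 2+2=4
a = 4: 4+0=4, 4+1=5, 4+2=6
a = 5: 5+0=5, 5+1=6, 5+2=0
a = 6: 6+0=6, 6+1=0, 6+2=1
Distinct residues collected: {0, 1, 2, 3, 4, 5, 6}
|A + B| = 7 (out of 7 total residues).

A + B = {0, 1, 2, 3, 4, 5, 6}


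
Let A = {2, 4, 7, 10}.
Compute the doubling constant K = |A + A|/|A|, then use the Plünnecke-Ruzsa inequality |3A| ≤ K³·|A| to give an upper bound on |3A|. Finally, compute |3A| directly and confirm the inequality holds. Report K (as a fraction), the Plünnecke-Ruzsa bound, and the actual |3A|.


|A| = 4.
Step 1: Compute A + A by enumerating all 16 pairs.
A + A = {4, 6, 8, 9, 11, 12, 14, 17, 20}, so |A + A| = 9.
Step 2: Doubling constant K = |A + A|/|A| = 9/4 = 9/4 ≈ 2.2500.
Step 3: Plünnecke-Ruzsa gives |3A| ≤ K³·|A| = (2.2500)³ · 4 ≈ 45.5625.
Step 4: Compute 3A = A + A + A directly by enumerating all triples (a,b,c) ∈ A³; |3A| = 16.
Step 5: Check 16 ≤ 45.5625? Yes ✓.

K = 9/4, Plünnecke-Ruzsa bound K³|A| ≈ 45.5625, |3A| = 16, inequality holds.


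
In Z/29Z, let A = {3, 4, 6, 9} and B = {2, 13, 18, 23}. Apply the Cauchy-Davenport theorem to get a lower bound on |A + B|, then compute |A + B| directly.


Cauchy-Davenport: |A + B| ≥ min(p, |A| + |B| - 1) for A, B nonempty in Z/pZ.
|A| = 4, |B| = 4, p = 29.
CD lower bound = min(29, 4 + 4 - 1) = min(29, 7) = 7.
Compute A + B mod 29 directly:
a = 3: 3+2=5, 3+13=16, 3+18=21, 3+23=26
a = 4: 4+2=6, 4+13=17, 4+18=22, 4+23=27
a = 6: 6+2=8, 6+13=19, 6+18=24, 6+23=0
a = 9: 9+2=11, 9+13=22, 9+18=27, 9+23=3
A + B = {0, 3, 5, 6, 8, 11, 16, 17, 19, 21, 22, 24, 26, 27}, so |A + B| = 14.
Verify: 14 ≥ 7? Yes ✓.

CD lower bound = 7, actual |A + B| = 14.


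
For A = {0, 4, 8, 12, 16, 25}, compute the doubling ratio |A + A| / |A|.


|A| = 6.
Compute A + A by enumerating all 36 pairs.
A + A = {0, 4, 8, 12, 16, 20, 24, 25, 28, 29, 32, 33, 37, 41, 50}, so |A + A| = 15.
K = |A + A| / |A| = 15/6 = 5/2 ≈ 2.5000.
Reference: AP of size 6 gives K = 11/6 ≈ 1.8333; a fully generic set of size 6 gives K ≈ 3.5000.

|A| = 6, |A + A| = 15, K = 15/6 = 5/2.


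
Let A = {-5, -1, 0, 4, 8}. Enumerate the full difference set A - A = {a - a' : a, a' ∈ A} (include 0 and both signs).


A - A = {a - a' : a, a' ∈ A}.
Compute a - a' for each ordered pair (a, a'):
a = -5: -5--5=0, -5--1=-4, -5-0=-5, -5-4=-9, -5-8=-13
a = -1: -1--5=4, -1--1=0, -1-0=-1, -1-4=-5, -1-8=-9
a = 0: 0--5=5, 0--1=1, 0-0=0, 0-4=-4, 0-8=-8
a = 4: 4--5=9, 4--1=5, 4-0=4, 4-4=0, 4-8=-4
a = 8: 8--5=13, 8--1=9, 8-0=8, 8-4=4, 8-8=0
Collecting distinct values (and noting 0 appears from a-a):
A - A = {-13, -9, -8, -5, -4, -1, 0, 1, 4, 5, 8, 9, 13}
|A - A| = 13

A - A = {-13, -9, -8, -5, -4, -1, 0, 1, 4, 5, 8, 9, 13}


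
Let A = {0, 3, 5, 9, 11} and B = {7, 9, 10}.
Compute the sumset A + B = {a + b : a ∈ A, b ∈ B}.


A + B = {a + b : a ∈ A, b ∈ B}.
Enumerate all |A|·|B| = 5·3 = 15 pairs (a, b) and collect distinct sums.
a = 0: 0+7=7, 0+9=9, 0+10=10
a = 3: 3+7=10, 3+9=12, 3+10=13
a = 5: 5+7=12, 5+9=14, 5+10=15
a = 9: 9+7=16, 9+9=18, 9+10=19
a = 11: 11+7=18, 11+9=20, 11+10=21
Collecting distinct sums: A + B = {7, 9, 10, 12, 13, 14, 15, 16, 18, 19, 20, 21}
|A + B| = 12

A + B = {7, 9, 10, 12, 13, 14, 15, 16, 18, 19, 20, 21}


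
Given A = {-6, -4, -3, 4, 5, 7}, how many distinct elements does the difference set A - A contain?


A - A = {a - a' : a, a' ∈ A}; |A| = 6.
Bounds: 2|A|-1 ≤ |A - A| ≤ |A|² - |A| + 1, i.e. 11 ≤ |A - A| ≤ 31.
Note: 0 ∈ A - A always (from a - a). The set is symmetric: if d ∈ A - A then -d ∈ A - A.
Enumerate nonzero differences d = a - a' with a > a' (then include -d):
Positive differences: {1, 2, 3, 7, 8, 9, 10, 11, 13}
Full difference set: {0} ∪ (positive diffs) ∪ (negative diffs).
|A - A| = 1 + 2·9 = 19 (matches direct enumeration: 19).

|A - A| = 19


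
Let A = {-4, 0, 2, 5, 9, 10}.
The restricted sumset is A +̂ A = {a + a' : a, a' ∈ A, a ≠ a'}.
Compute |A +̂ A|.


Restricted sumset: A +̂ A = {a + a' : a ∈ A, a' ∈ A, a ≠ a'}.
Equivalently, take A + A and drop any sum 2a that is achievable ONLY as a + a for a ∈ A (i.e. sums representable only with equal summands).
Enumerate pairs (a, a') with a < a' (symmetric, so each unordered pair gives one sum; this covers all a ≠ a'):
  -4 + 0 = -4
  -4 + 2 = -2
  -4 + 5 = 1
  -4 + 9 = 5
  -4 + 10 = 6
  0 + 2 = 2
  0 + 5 = 5
  0 + 9 = 9
  0 + 10 = 10
  2 + 5 = 7
  2 + 9 = 11
  2 + 10 = 12
  5 + 9 = 14
  5 + 10 = 15
  9 + 10 = 19
Collected distinct sums: {-4, -2, 1, 2, 5, 6, 7, 9, 10, 11, 12, 14, 15, 19}
|A +̂ A| = 14
(Reference bound: |A +̂ A| ≥ 2|A| - 3 for |A| ≥ 2, with |A| = 6 giving ≥ 9.)

|A +̂ A| = 14


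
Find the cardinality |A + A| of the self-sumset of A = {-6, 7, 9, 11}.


A + A = {a + a' : a, a' ∈ A}; |A| = 4.
General bounds: 2|A| - 1 ≤ |A + A| ≤ |A|(|A|+1)/2, i.e. 7 ≤ |A + A| ≤ 10.
Lower bound 2|A|-1 is attained iff A is an arithmetic progression.
Enumerate sums a + a' for a ≤ a' (symmetric, so this suffices):
a = -6: -6+-6=-12, -6+7=1, -6+9=3, -6+11=5
a = 7: 7+7=14, 7+9=16, 7+11=18
a = 9: 9+9=18, 9+11=20
a = 11: 11+11=22
Distinct sums: {-12, 1, 3, 5, 14, 16, 18, 20, 22}
|A + A| = 9

|A + A| = 9


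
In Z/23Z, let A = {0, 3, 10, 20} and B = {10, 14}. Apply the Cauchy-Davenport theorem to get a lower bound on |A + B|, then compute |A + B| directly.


Cauchy-Davenport: |A + B| ≥ min(p, |A| + |B| - 1) for A, B nonempty in Z/pZ.
|A| = 4, |B| = 2, p = 23.
CD lower bound = min(23, 4 + 2 - 1) = min(23, 5) = 5.
Compute A + B mod 23 directly:
a = 0: 0+10=10, 0+14=14
a = 3: 3+10=13, 3+14=17
a = 10: 10+10=20, 10+14=1
a = 20: 20+10=7, 20+14=11
A + B = {1, 7, 10, 11, 13, 14, 17, 20}, so |A + B| = 8.
Verify: 8 ≥ 5? Yes ✓.

CD lower bound = 5, actual |A + B| = 8.


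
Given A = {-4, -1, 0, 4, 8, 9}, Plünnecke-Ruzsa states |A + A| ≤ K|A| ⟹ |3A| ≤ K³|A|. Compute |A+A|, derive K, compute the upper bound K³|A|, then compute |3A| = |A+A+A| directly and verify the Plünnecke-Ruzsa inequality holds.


|A| = 6.
Step 1: Compute A + A by enumerating all 36 pairs.
A + A = {-8, -5, -4, -2, -1, 0, 3, 4, 5, 7, 8, 9, 12, 13, 16, 17, 18}, so |A + A| = 17.
Step 2: Doubling constant K = |A + A|/|A| = 17/6 = 17/6 ≈ 2.8333.
Step 3: Plünnecke-Ruzsa gives |3A| ≤ K³·|A| = (2.8333)³ · 6 ≈ 136.4722.
Step 4: Compute 3A = A + A + A directly by enumerating all triples (a,b,c) ∈ A³; |3A| = 34.
Step 5: Check 34 ≤ 136.4722? Yes ✓.

K = 17/6, Plünnecke-Ruzsa bound K³|A| ≈ 136.4722, |3A| = 34, inequality holds.


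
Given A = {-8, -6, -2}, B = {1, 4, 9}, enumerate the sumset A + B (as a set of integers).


A + B = {a + b : a ∈ A, b ∈ B}.
Enumerate all |A|·|B| = 3·3 = 9 pairs (a, b) and collect distinct sums.
a = -8: -8+1=-7, -8+4=-4, -8+9=1
a = -6: -6+1=-5, -6+4=-2, -6+9=3
a = -2: -2+1=-1, -2+4=2, -2+9=7
Collecting distinct sums: A + B = {-7, -5, -4, -2, -1, 1, 2, 3, 7}
|A + B| = 9

A + B = {-7, -5, -4, -2, -1, 1, 2, 3, 7}


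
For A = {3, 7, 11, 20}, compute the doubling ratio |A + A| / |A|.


|A| = 4.
Compute A + A by enumerating all 16 pairs.
A + A = {6, 10, 14, 18, 22, 23, 27, 31, 40}, so |A + A| = 9.
K = |A + A| / |A| = 9/4 (already in lowest terms) ≈ 2.2500.
Reference: AP of size 4 gives K = 7/4 ≈ 1.7500; a fully generic set of size 4 gives K ≈ 2.5000.

|A| = 4, |A + A| = 9, K = 9/4.


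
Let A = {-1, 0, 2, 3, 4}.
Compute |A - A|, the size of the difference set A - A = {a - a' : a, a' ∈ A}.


A - A = {a - a' : a, a' ∈ A}; |A| = 5.
Bounds: 2|A|-1 ≤ |A - A| ≤ |A|² - |A| + 1, i.e. 9 ≤ |A - A| ≤ 21.
Note: 0 ∈ A - A always (from a - a). The set is symmetric: if d ∈ A - A then -d ∈ A - A.
Enumerate nonzero differences d = a - a' with a > a' (then include -d):
Positive differences: {1, 2, 3, 4, 5}
Full difference set: {0} ∪ (positive diffs) ∪ (negative diffs).
|A - A| = 1 + 2·5 = 11 (matches direct enumeration: 11).

|A - A| = 11


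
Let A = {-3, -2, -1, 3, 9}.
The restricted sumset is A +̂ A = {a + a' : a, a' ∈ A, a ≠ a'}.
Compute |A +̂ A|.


Restricted sumset: A +̂ A = {a + a' : a ∈ A, a' ∈ A, a ≠ a'}.
Equivalently, take A + A and drop any sum 2a that is achievable ONLY as a + a for a ∈ A (i.e. sums representable only with equal summands).
Enumerate pairs (a, a') with a < a' (symmetric, so each unordered pair gives one sum; this covers all a ≠ a'):
  -3 + -2 = -5
  -3 + -1 = -4
  -3 + 3 = 0
  -3 + 9 = 6
  -2 + -1 = -3
  -2 + 3 = 1
  -2 + 9 = 7
  -1 + 3 = 2
  -1 + 9 = 8
  3 + 9 = 12
Collected distinct sums: {-5, -4, -3, 0, 1, 2, 6, 7, 8, 12}
|A +̂ A| = 10
(Reference bound: |A +̂ A| ≥ 2|A| - 3 for |A| ≥ 2, with |A| = 5 giving ≥ 7.)

|A +̂ A| = 10


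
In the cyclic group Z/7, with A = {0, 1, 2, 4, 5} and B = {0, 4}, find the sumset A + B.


Work in Z/7Z: reduce every sum a + b modulo 7.
Enumerate all 10 pairs:
a = 0: 0+0=0, 0+4=4
a = 1: 1+0=1, 1+4=5
a = 2: 2+0=2, 2+4=6
a = 4: 4+0=4, 4+4=1
a = 5: 5+0=5, 5+4=2
Distinct residues collected: {0, 1, 2, 4, 5, 6}
|A + B| = 6 (out of 7 total residues).

A + B = {0, 1, 2, 4, 5, 6}


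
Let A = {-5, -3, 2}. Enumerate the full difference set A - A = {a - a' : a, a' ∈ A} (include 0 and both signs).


A - A = {a - a' : a, a' ∈ A}.
Compute a - a' for each ordered pair (a, a'):
a = -5: -5--5=0, -5--3=-2, -5-2=-7
a = -3: -3--5=2, -3--3=0, -3-2=-5
a = 2: 2--5=7, 2--3=5, 2-2=0
Collecting distinct values (and noting 0 appears from a-a):
A - A = {-7, -5, -2, 0, 2, 5, 7}
|A - A| = 7

A - A = {-7, -5, -2, 0, 2, 5, 7}


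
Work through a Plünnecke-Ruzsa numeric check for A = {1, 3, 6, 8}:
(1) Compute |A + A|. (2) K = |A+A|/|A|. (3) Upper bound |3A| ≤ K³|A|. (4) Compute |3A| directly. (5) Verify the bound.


|A| = 4.
Step 1: Compute A + A by enumerating all 16 pairs.
A + A = {2, 4, 6, 7, 9, 11, 12, 14, 16}, so |A + A| = 9.
Step 2: Doubling constant K = |A + A|/|A| = 9/4 = 9/4 ≈ 2.2500.
Step 3: Plünnecke-Ruzsa gives |3A| ≤ K³·|A| = (2.2500)³ · 4 ≈ 45.5625.
Step 4: Compute 3A = A + A + A directly by enumerating all triples (a,b,c) ∈ A³; |3A| = 16.
Step 5: Check 16 ≤ 45.5625? Yes ✓.

K = 9/4, Plünnecke-Ruzsa bound K³|A| ≈ 45.5625, |3A| = 16, inequality holds.


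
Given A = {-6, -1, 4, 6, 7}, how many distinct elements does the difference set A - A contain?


A - A = {a - a' : a, a' ∈ A}; |A| = 5.
Bounds: 2|A|-1 ≤ |A - A| ≤ |A|² - |A| + 1, i.e. 9 ≤ |A - A| ≤ 21.
Note: 0 ∈ A - A always (from a - a). The set is symmetric: if d ∈ A - A then -d ∈ A - A.
Enumerate nonzero differences d = a - a' with a > a' (then include -d):
Positive differences: {1, 2, 3, 5, 7, 8, 10, 12, 13}
Full difference set: {0} ∪ (positive diffs) ∪ (negative diffs).
|A - A| = 1 + 2·9 = 19 (matches direct enumeration: 19).

|A - A| = 19


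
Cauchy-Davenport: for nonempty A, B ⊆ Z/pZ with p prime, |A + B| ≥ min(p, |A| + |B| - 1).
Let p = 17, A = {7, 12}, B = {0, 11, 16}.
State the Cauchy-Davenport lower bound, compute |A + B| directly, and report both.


Cauchy-Davenport: |A + B| ≥ min(p, |A| + |B| - 1) for A, B nonempty in Z/pZ.
|A| = 2, |B| = 3, p = 17.
CD lower bound = min(17, 2 + 3 - 1) = min(17, 4) = 4.
Compute A + B mod 17 directly:
a = 7: 7+0=7, 7+11=1, 7+16=6
a = 12: 12+0=12, 12+11=6, 12+16=11
A + B = {1, 6, 7, 11, 12}, so |A + B| = 5.
Verify: 5 ≥ 4? Yes ✓.

CD lower bound = 4, actual |A + B| = 5.


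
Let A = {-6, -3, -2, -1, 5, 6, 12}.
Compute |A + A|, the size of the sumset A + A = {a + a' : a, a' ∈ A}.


A + A = {a + a' : a, a' ∈ A}; |A| = 7.
General bounds: 2|A| - 1 ≤ |A + A| ≤ |A|(|A|+1)/2, i.e. 13 ≤ |A + A| ≤ 28.
Lower bound 2|A|-1 is attained iff A is an arithmetic progression.
Enumerate sums a + a' for a ≤ a' (symmetric, so this suffices):
a = -6: -6+-6=-12, -6+-3=-9, -6+-2=-8, -6+-1=-7, -6+5=-1, -6+6=0, -6+12=6
a = -3: -3+-3=-6, -3+-2=-5, -3+-1=-4, -3+5=2, -3+6=3, -3+12=9
a = -2: -2+-2=-4, -2+-1=-3, -2+5=3, -2+6=4, -2+12=10
a = -1: -1+-1=-2, -1+5=4, -1+6=5, -1+12=11
a = 5: 5+5=10, 5+6=11, 5+12=17
a = 6: 6+6=12, 6+12=18
a = 12: 12+12=24
Distinct sums: {-12, -9, -8, -7, -6, -5, -4, -3, -2, -1, 0, 2, 3, 4, 5, 6, 9, 10, 11, 12, 17, 18, 24}
|A + A| = 23

|A + A| = 23


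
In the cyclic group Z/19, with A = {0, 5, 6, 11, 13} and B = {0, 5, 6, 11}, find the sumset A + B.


Work in Z/19Z: reduce every sum a + b modulo 19.
Enumerate all 20 pairs:
a = 0: 0+0=0, 0+5=5, 0+6=6, 0+11=11
a = 5: 5+0=5, 5+5=10, 5+6=11, 5+11=16
a = 6: 6+0=6, 6+5=11, 6+6=12, 6+11=17
a = 11: 11+0=11, 11+5=16, 11+6=17, 11+11=3
a = 13: 13+0=13, 13+5=18, 13+6=0, 13+11=5
Distinct residues collected: {0, 3, 5, 6, 10, 11, 12, 13, 16, 17, 18}
|A + B| = 11 (out of 19 total residues).

A + B = {0, 3, 5, 6, 10, 11, 12, 13, 16, 17, 18}


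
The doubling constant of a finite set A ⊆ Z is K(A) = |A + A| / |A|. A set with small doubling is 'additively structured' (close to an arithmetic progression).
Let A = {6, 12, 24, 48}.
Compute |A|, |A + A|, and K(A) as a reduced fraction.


|A| = 4.
Compute A + A by enumerating all 16 pairs.
A + A = {12, 18, 24, 30, 36, 48, 54, 60, 72, 96}, so |A + A| = 10.
K = |A + A| / |A| = 10/4 = 5/2 ≈ 2.5000.
Reference: AP of size 4 gives K = 7/4 ≈ 1.7500; a fully generic set of size 4 gives K ≈ 2.5000.

|A| = 4, |A + A| = 10, K = 10/4 = 5/2.


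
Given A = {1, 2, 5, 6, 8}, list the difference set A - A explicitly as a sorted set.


A - A = {a - a' : a, a' ∈ A}.
Compute a - a' for each ordered pair (a, a'):
a = 1: 1-1=0, 1-2=-1, 1-5=-4, 1-6=-5, 1-8=-7
a = 2: 2-1=1, 2-2=0, 2-5=-3, 2-6=-4, 2-8=-6
a = 5: 5-1=4, 5-2=3, 5-5=0, 5-6=-1, 5-8=-3
a = 6: 6-1=5, 6-2=4, 6-5=1, 6-6=0, 6-8=-2
a = 8: 8-1=7, 8-2=6, 8-5=3, 8-6=2, 8-8=0
Collecting distinct values (and noting 0 appears from a-a):
A - A = {-7, -6, -5, -4, -3, -2, -1, 0, 1, 2, 3, 4, 5, 6, 7}
|A - A| = 15

A - A = {-7, -6, -5, -4, -3, -2, -1, 0, 1, 2, 3, 4, 5, 6, 7}


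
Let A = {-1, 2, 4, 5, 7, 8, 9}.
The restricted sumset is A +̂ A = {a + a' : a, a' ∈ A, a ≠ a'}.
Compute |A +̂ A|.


Restricted sumset: A +̂ A = {a + a' : a ∈ A, a' ∈ A, a ≠ a'}.
Equivalently, take A + A and drop any sum 2a that is achievable ONLY as a + a for a ∈ A (i.e. sums representable only with equal summands).
Enumerate pairs (a, a') with a < a' (symmetric, so each unordered pair gives one sum; this covers all a ≠ a'):
  -1 + 2 = 1
  -1 + 4 = 3
  -1 + 5 = 4
  -1 + 7 = 6
  -1 + 8 = 7
  -1 + 9 = 8
  2 + 4 = 6
  2 + 5 = 7
  2 + 7 = 9
  2 + 8 = 10
  2 + 9 = 11
  4 + 5 = 9
  4 + 7 = 11
  4 + 8 = 12
  4 + 9 = 13
  5 + 7 = 12
  5 + 8 = 13
  5 + 9 = 14
  7 + 8 = 15
  7 + 9 = 16
  8 + 9 = 17
Collected distinct sums: {1, 3, 4, 6, 7, 8, 9, 10, 11, 12, 13, 14, 15, 16, 17}
|A +̂ A| = 15
(Reference bound: |A +̂ A| ≥ 2|A| - 3 for |A| ≥ 2, with |A| = 7 giving ≥ 11.)

|A +̂ A| = 15


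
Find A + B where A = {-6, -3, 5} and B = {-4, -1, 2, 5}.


A + B = {a + b : a ∈ A, b ∈ B}.
Enumerate all |A|·|B| = 3·4 = 12 pairs (a, b) and collect distinct sums.
a = -6: -6+-4=-10, -6+-1=-7, -6+2=-4, -6+5=-1
a = -3: -3+-4=-7, -3+-1=-4, -3+2=-1, -3+5=2
a = 5: 5+-4=1, 5+-1=4, 5+2=7, 5+5=10
Collecting distinct sums: A + B = {-10, -7, -4, -1, 1, 2, 4, 7, 10}
|A + B| = 9

A + B = {-10, -7, -4, -1, 1, 2, 4, 7, 10}


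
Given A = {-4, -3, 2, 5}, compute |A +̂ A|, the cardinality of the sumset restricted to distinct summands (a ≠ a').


Restricted sumset: A +̂ A = {a + a' : a ∈ A, a' ∈ A, a ≠ a'}.
Equivalently, take A + A and drop any sum 2a that is achievable ONLY as a + a for a ∈ A (i.e. sums representable only with equal summands).
Enumerate pairs (a, a') with a < a' (symmetric, so each unordered pair gives one sum; this covers all a ≠ a'):
  -4 + -3 = -7
  -4 + 2 = -2
  -4 + 5 = 1
  -3 + 2 = -1
  -3 + 5 = 2
  2 + 5 = 7
Collected distinct sums: {-7, -2, -1, 1, 2, 7}
|A +̂ A| = 6
(Reference bound: |A +̂ A| ≥ 2|A| - 3 for |A| ≥ 2, with |A| = 4 giving ≥ 5.)

|A +̂ A| = 6


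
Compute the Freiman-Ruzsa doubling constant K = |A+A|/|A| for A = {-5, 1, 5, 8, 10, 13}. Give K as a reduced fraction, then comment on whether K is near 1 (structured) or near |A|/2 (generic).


|A| = 6.
Compute A + A by enumerating all 36 pairs.
A + A = {-10, -4, 0, 2, 3, 5, 6, 8, 9, 10, 11, 13, 14, 15, 16, 18, 20, 21, 23, 26}, so |A + A| = 20.
K = |A + A| / |A| = 20/6 = 10/3 ≈ 3.3333.
Reference: AP of size 6 gives K = 11/6 ≈ 1.8333; a fully generic set of size 6 gives K ≈ 3.5000.

|A| = 6, |A + A| = 20, K = 20/6 = 10/3.


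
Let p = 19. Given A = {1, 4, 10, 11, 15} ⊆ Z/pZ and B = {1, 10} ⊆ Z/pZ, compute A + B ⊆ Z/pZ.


Work in Z/19Z: reduce every sum a + b modulo 19.
Enumerate all 10 pairs:
a = 1: 1+1=2, 1+10=11
a = 4: 4+1=5, 4+10=14
a = 10: 10+1=11, 10+10=1
a = 11: 11+1=12, 11+10=2
a = 15: 15+1=16, 15+10=6
Distinct residues collected: {1, 2, 5, 6, 11, 12, 14, 16}
|A + B| = 8 (out of 19 total residues).

A + B = {1, 2, 5, 6, 11, 12, 14, 16}


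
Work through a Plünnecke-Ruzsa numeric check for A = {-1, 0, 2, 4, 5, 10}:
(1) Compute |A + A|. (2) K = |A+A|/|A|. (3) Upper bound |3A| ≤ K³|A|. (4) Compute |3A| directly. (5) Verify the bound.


|A| = 6.
Step 1: Compute A + A by enumerating all 36 pairs.
A + A = {-2, -1, 0, 1, 2, 3, 4, 5, 6, 7, 8, 9, 10, 12, 14, 15, 20}, so |A + A| = 17.
Step 2: Doubling constant K = |A + A|/|A| = 17/6 = 17/6 ≈ 2.8333.
Step 3: Plünnecke-Ruzsa gives |3A| ≤ K³·|A| = (2.8333)³ · 6 ≈ 136.4722.
Step 4: Compute 3A = A + A + A directly by enumerating all triples (a,b,c) ∈ A³; |3A| = 28.
Step 5: Check 28 ≤ 136.4722? Yes ✓.

K = 17/6, Plünnecke-Ruzsa bound K³|A| ≈ 136.4722, |3A| = 28, inequality holds.


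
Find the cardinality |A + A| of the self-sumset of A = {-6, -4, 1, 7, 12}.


A + A = {a + a' : a, a' ∈ A}; |A| = 5.
General bounds: 2|A| - 1 ≤ |A + A| ≤ |A|(|A|+1)/2, i.e. 9 ≤ |A + A| ≤ 15.
Lower bound 2|A|-1 is attained iff A is an arithmetic progression.
Enumerate sums a + a' for a ≤ a' (symmetric, so this suffices):
a = -6: -6+-6=-12, -6+-4=-10, -6+1=-5, -6+7=1, -6+12=6
a = -4: -4+-4=-8, -4+1=-3, -4+7=3, -4+12=8
a = 1: 1+1=2, 1+7=8, 1+12=13
a = 7: 7+7=14, 7+12=19
a = 12: 12+12=24
Distinct sums: {-12, -10, -8, -5, -3, 1, 2, 3, 6, 8, 13, 14, 19, 24}
|A + A| = 14

|A + A| = 14


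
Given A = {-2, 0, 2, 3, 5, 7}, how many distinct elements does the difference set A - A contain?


A - A = {a - a' : a, a' ∈ A}; |A| = 6.
Bounds: 2|A|-1 ≤ |A - A| ≤ |A|² - |A| + 1, i.e. 11 ≤ |A - A| ≤ 31.
Note: 0 ∈ A - A always (from a - a). The set is symmetric: if d ∈ A - A then -d ∈ A - A.
Enumerate nonzero differences d = a - a' with a > a' (then include -d):
Positive differences: {1, 2, 3, 4, 5, 7, 9}
Full difference set: {0} ∪ (positive diffs) ∪ (negative diffs).
|A - A| = 1 + 2·7 = 15 (matches direct enumeration: 15).

|A - A| = 15


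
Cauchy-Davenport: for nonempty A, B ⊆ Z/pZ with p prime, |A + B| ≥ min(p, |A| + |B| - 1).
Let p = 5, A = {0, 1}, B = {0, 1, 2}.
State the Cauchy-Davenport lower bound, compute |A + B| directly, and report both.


Cauchy-Davenport: |A + B| ≥ min(p, |A| + |B| - 1) for A, B nonempty in Z/pZ.
|A| = 2, |B| = 3, p = 5.
CD lower bound = min(5, 2 + 3 - 1) = min(5, 4) = 4.
Compute A + B mod 5 directly:
a = 0: 0+0=0, 0+1=1, 0+2=2
a = 1: 1+0=1, 1+1=2, 1+2=3
A + B = {0, 1, 2, 3}, so |A + B| = 4.
Verify: 4 ≥ 4? Yes ✓.

CD lower bound = 4, actual |A + B| = 4.


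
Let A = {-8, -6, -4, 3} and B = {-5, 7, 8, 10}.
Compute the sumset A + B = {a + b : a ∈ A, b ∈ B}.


A + B = {a + b : a ∈ A, b ∈ B}.
Enumerate all |A|·|B| = 4·4 = 16 pairs (a, b) and collect distinct sums.
a = -8: -8+-5=-13, -8+7=-1, -8+8=0, -8+10=2
a = -6: -6+-5=-11, -6+7=1, -6+8=2, -6+10=4
a = -4: -4+-5=-9, -4+7=3, -4+8=4, -4+10=6
a = 3: 3+-5=-2, 3+7=10, 3+8=11, 3+10=13
Collecting distinct sums: A + B = {-13, -11, -9, -2, -1, 0, 1, 2, 3, 4, 6, 10, 11, 13}
|A + B| = 14

A + B = {-13, -11, -9, -2, -1, 0, 1, 2, 3, 4, 6, 10, 11, 13}


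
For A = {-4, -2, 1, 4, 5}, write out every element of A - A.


A - A = {a - a' : a, a' ∈ A}.
Compute a - a' for each ordered pair (a, a'):
a = -4: -4--4=0, -4--2=-2, -4-1=-5, -4-4=-8, -4-5=-9
a = -2: -2--4=2, -2--2=0, -2-1=-3, -2-4=-6, -2-5=-7
a = 1: 1--4=5, 1--2=3, 1-1=0, 1-4=-3, 1-5=-4
a = 4: 4--4=8, 4--2=6, 4-1=3, 4-4=0, 4-5=-1
a = 5: 5--4=9, 5--2=7, 5-1=4, 5-4=1, 5-5=0
Collecting distinct values (and noting 0 appears from a-a):
A - A = {-9, -8, -7, -6, -5, -4, -3, -2, -1, 0, 1, 2, 3, 4, 5, 6, 7, 8, 9}
|A - A| = 19

A - A = {-9, -8, -7, -6, -5, -4, -3, -2, -1, 0, 1, 2, 3, 4, 5, 6, 7, 8, 9}


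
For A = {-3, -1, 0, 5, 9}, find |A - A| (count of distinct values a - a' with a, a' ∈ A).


A - A = {a - a' : a, a' ∈ A}; |A| = 5.
Bounds: 2|A|-1 ≤ |A - A| ≤ |A|² - |A| + 1, i.e. 9 ≤ |A - A| ≤ 21.
Note: 0 ∈ A - A always (from a - a). The set is symmetric: if d ∈ A - A then -d ∈ A - A.
Enumerate nonzero differences d = a - a' with a > a' (then include -d):
Positive differences: {1, 2, 3, 4, 5, 6, 8, 9, 10, 12}
Full difference set: {0} ∪ (positive diffs) ∪ (negative diffs).
|A - A| = 1 + 2·10 = 21 (matches direct enumeration: 21).

|A - A| = 21


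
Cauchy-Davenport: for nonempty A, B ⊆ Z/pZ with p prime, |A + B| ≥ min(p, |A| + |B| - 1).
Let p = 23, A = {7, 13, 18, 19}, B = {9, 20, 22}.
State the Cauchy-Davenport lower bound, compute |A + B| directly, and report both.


Cauchy-Davenport: |A + B| ≥ min(p, |A| + |B| - 1) for A, B nonempty in Z/pZ.
|A| = 4, |B| = 3, p = 23.
CD lower bound = min(23, 4 + 3 - 1) = min(23, 6) = 6.
Compute A + B mod 23 directly:
a = 7: 7+9=16, 7+20=4, 7+22=6
a = 13: 13+9=22, 13+20=10, 13+22=12
a = 18: 18+9=4, 18+20=15, 18+22=17
a = 19: 19+9=5, 19+20=16, 19+22=18
A + B = {4, 5, 6, 10, 12, 15, 16, 17, 18, 22}, so |A + B| = 10.
Verify: 10 ≥ 6? Yes ✓.

CD lower bound = 6, actual |A + B| = 10.


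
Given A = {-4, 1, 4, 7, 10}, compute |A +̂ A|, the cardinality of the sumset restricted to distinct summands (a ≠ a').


Restricted sumset: A +̂ A = {a + a' : a ∈ A, a' ∈ A, a ≠ a'}.
Equivalently, take A + A and drop any sum 2a that is achievable ONLY as a + a for a ∈ A (i.e. sums representable only with equal summands).
Enumerate pairs (a, a') with a < a' (symmetric, so each unordered pair gives one sum; this covers all a ≠ a'):
  -4 + 1 = -3
  -4 + 4 = 0
  -4 + 7 = 3
  -4 + 10 = 6
  1 + 4 = 5
  1 + 7 = 8
  1 + 10 = 11
  4 + 7 = 11
  4 + 10 = 14
  7 + 10 = 17
Collected distinct sums: {-3, 0, 3, 5, 6, 8, 11, 14, 17}
|A +̂ A| = 9
(Reference bound: |A +̂ A| ≥ 2|A| - 3 for |A| ≥ 2, with |A| = 5 giving ≥ 7.)

|A +̂ A| = 9


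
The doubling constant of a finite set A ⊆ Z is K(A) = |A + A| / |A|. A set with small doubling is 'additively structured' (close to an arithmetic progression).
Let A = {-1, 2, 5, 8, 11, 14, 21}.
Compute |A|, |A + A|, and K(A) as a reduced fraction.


|A| = 7.
Compute A + A by enumerating all 49 pairs.
A + A = {-2, 1, 4, 7, 10, 13, 16, 19, 20, 22, 23, 25, 26, 28, 29, 32, 35, 42}, so |A + A| = 18.
K = |A + A| / |A| = 18/7 (already in lowest terms) ≈ 2.5714.
Reference: AP of size 7 gives K = 13/7 ≈ 1.8571; a fully generic set of size 7 gives K ≈ 4.0000.

|A| = 7, |A + A| = 18, K = 18/7.


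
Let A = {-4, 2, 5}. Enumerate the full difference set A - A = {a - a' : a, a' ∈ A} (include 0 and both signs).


A - A = {a - a' : a, a' ∈ A}.
Compute a - a' for each ordered pair (a, a'):
a = -4: -4--4=0, -4-2=-6, -4-5=-9
a = 2: 2--4=6, 2-2=0, 2-5=-3
a = 5: 5--4=9, 5-2=3, 5-5=0
Collecting distinct values (and noting 0 appears from a-a):
A - A = {-9, -6, -3, 0, 3, 6, 9}
|A - A| = 7

A - A = {-9, -6, -3, 0, 3, 6, 9}


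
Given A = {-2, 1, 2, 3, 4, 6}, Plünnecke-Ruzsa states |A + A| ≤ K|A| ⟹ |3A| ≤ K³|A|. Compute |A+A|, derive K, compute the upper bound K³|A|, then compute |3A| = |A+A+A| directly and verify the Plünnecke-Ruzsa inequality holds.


|A| = 6.
Step 1: Compute A + A by enumerating all 36 pairs.
A + A = {-4, -1, 0, 1, 2, 3, 4, 5, 6, 7, 8, 9, 10, 12}, so |A + A| = 14.
Step 2: Doubling constant K = |A + A|/|A| = 14/6 = 14/6 ≈ 2.3333.
Step 3: Plünnecke-Ruzsa gives |3A| ≤ K³·|A| = (2.3333)³ · 6 ≈ 76.2222.
Step 4: Compute 3A = A + A + A directly by enumerating all triples (a,b,c) ∈ A³; |3A| = 22.
Step 5: Check 22 ≤ 76.2222? Yes ✓.

K = 14/6, Plünnecke-Ruzsa bound K³|A| ≈ 76.2222, |3A| = 22, inequality holds.


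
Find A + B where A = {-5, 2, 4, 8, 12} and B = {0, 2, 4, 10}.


A + B = {a + b : a ∈ A, b ∈ B}.
Enumerate all |A|·|B| = 5·4 = 20 pairs (a, b) and collect distinct sums.
a = -5: -5+0=-5, -5+2=-3, -5+4=-1, -5+10=5
a = 2: 2+0=2, 2+2=4, 2+4=6, 2+10=12
a = 4: 4+0=4, 4+2=6, 4+4=8, 4+10=14
a = 8: 8+0=8, 8+2=10, 8+4=12, 8+10=18
a = 12: 12+0=12, 12+2=14, 12+4=16, 12+10=22
Collecting distinct sums: A + B = {-5, -3, -1, 2, 4, 5, 6, 8, 10, 12, 14, 16, 18, 22}
|A + B| = 14

A + B = {-5, -3, -1, 2, 4, 5, 6, 8, 10, 12, 14, 16, 18, 22}


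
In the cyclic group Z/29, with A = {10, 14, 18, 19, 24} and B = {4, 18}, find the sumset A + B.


Work in Z/29Z: reduce every sum a + b modulo 29.
Enumerate all 10 pairs:
a = 10: 10+4=14, 10+18=28
a = 14: 14+4=18, 14+18=3
a = 18: 18+4=22, 18+18=7
a = 19: 19+4=23, 19+18=8
a = 24: 24+4=28, 24+18=13
Distinct residues collected: {3, 7, 8, 13, 14, 18, 22, 23, 28}
|A + B| = 9 (out of 29 total residues).

A + B = {3, 7, 8, 13, 14, 18, 22, 23, 28}


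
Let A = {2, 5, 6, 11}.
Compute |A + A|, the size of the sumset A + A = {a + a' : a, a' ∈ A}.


A + A = {a + a' : a, a' ∈ A}; |A| = 4.
General bounds: 2|A| - 1 ≤ |A + A| ≤ |A|(|A|+1)/2, i.e. 7 ≤ |A + A| ≤ 10.
Lower bound 2|A|-1 is attained iff A is an arithmetic progression.
Enumerate sums a + a' for a ≤ a' (symmetric, so this suffices):
a = 2: 2+2=4, 2+5=7, 2+6=8, 2+11=13
a = 5: 5+5=10, 5+6=11, 5+11=16
a = 6: 6+6=12, 6+11=17
a = 11: 11+11=22
Distinct sums: {4, 7, 8, 10, 11, 12, 13, 16, 17, 22}
|A + A| = 10

|A + A| = 10


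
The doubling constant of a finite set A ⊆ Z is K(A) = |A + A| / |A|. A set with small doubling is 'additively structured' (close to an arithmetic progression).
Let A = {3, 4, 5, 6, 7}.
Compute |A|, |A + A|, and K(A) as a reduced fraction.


|A| = 5.
Compute A + A by enumerating all 25 pairs.
A + A = {6, 7, 8, 9, 10, 11, 12, 13, 14}, so |A + A| = 9.
K = |A + A| / |A| = 9/5 (already in lowest terms) ≈ 1.8000.
Reference: AP of size 5 gives K = 9/5 ≈ 1.8000; a fully generic set of size 5 gives K ≈ 3.0000.

|A| = 5, |A + A| = 9, K = 9/5.
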